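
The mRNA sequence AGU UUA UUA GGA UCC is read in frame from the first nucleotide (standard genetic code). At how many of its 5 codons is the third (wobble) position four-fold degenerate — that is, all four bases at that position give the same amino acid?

2

Codon 1 AGU (Ser): third position 2-fold.
Codon 2 UUA (Leu): third position 2-fold.
Codon 3 UUA (Leu): third position 2-fold.
Codon 4 GGA (Gly): third position 4-fold.
Codon 5 UCC (Ser): third position 4-fold.
Four-fold degenerate third positions: 2.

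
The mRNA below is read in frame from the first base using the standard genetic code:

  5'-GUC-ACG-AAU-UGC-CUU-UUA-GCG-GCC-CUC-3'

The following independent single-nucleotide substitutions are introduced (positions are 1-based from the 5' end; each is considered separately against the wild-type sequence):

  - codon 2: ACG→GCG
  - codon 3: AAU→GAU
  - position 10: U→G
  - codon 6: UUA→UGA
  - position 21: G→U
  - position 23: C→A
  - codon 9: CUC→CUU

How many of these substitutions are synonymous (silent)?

2

Codon 2: ACG (Thr) → GCG (Ala) — missense.
Codon 3: AAU (Asn) → GAU (Asp) — missense.
Codon 4: UGC (Cys) → GGC (Gly) — missense.
Codon 6: UUA (Leu) → UGA (Stop) — nonsense.
Codon 7: GCG (Ala) → GCU (Ala) — synonymous.
Codon 8: GCC (Ala) → GAC (Asp) — missense.
Codon 9: CUC (Leu) → CUU (Leu) — synonymous.
Synonymous: 2 of 7.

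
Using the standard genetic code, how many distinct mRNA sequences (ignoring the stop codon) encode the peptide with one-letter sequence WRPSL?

Trp: 1 codon.
Arg: 6 codons.
Pro: 4 codons.
Ser: 6 codons.
Leu: 6 codons.
1 × 6 × 4 × 6 × 6 = 864.

864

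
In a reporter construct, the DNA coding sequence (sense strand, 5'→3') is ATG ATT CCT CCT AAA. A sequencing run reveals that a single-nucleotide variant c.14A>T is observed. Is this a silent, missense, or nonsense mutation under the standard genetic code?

missense

Position 14 falls in codon 5: AAA → Lys.
After the substitution the codon is ATA → Ile.
Lys ≠ Ile, so this is a missense mutation.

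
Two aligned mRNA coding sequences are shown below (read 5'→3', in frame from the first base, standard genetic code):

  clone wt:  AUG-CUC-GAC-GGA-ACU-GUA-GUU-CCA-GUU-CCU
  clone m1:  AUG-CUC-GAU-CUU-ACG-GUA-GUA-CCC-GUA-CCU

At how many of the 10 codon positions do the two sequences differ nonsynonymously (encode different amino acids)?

1

Codon 1: AUG Met / AUG Met — identical.
Codon 2: CUC Leu / CUC Leu — identical.
Codon 3: GAC Asp / GAU Asp — synonymous.
Codon 4: GGA Gly / CUU Leu — nonsynonymous.
Codon 5: ACU Thr / ACG Thr — synonymous.
Codon 6: GUA Val / GUA Val — identical.
Codon 7: GUU Val / GUA Val — synonymous.
Codon 8: CCA Pro / CCC Pro — synonymous.
Codon 9: GUU Val / GUA Val — synonymous.
Codon 10: CCU Pro / CCU Pro — identical.
Nonsynonymous differences: 1.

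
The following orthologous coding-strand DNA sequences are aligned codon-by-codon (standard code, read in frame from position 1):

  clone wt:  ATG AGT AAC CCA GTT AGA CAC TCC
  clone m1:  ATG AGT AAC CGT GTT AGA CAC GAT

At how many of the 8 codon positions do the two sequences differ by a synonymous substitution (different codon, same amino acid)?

Codon 1: ATG Met / ATG Met — identical.
Codon 2: AGT Ser / AGT Ser — identical.
Codon 3: AAC Asn / AAC Asn — identical.
Codon 4: CCA Pro / CGT Arg — nonsynonymous.
Codon 5: GTT Val / GTT Val — identical.
Codon 6: AGA Arg / AGA Arg — identical.
Codon 7: CAC His / CAC His — identical.
Codon 8: TCC Ser / GAT Asp — nonsynonymous.
Synonymous differences: 0.

0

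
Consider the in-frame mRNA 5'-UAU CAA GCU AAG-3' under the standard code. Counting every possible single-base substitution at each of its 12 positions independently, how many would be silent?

6

Codon 1 (UAU, Tyr): 1 synonymous substitution.
Codon 2 (CAA, Gln): 1 synonymous substitution.
Codon 3 (GCU, Ala): 3 synonymous substitutions.
Codon 4 (AAG, Lys): 1 synonymous substitution.
Total: 1 + 1 + 3 + 1 = 6.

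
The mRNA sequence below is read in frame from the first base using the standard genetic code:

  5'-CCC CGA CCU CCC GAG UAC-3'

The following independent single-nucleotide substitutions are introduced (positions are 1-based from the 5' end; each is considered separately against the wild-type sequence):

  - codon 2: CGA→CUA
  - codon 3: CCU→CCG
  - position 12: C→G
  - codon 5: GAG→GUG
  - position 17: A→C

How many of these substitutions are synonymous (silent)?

Codon 2: CGA (Arg) → CUA (Leu) — missense.
Codon 3: CCU (Pro) → CCG (Pro) — synonymous.
Codon 4: CCC (Pro) → CCG (Pro) — synonymous.
Codon 5: GAG (Glu) → GUG (Val) — missense.
Codon 6: UAC (Tyr) → UCC (Ser) — missense.
Synonymous: 2 of 5.

2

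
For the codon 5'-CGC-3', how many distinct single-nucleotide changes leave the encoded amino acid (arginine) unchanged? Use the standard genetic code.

Position 1: none → 0 synonymous.
Position 2: none → 0 synonymous.
Position 3: CGU, CGA, CGG → 3 synonymous.
Total: 0 + 0 + 3 = 3.

3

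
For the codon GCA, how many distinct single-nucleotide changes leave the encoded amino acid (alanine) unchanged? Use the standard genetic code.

3

Position 1: none → 0 synonymous.
Position 2: none → 0 synonymous.
Position 3: GCU, GCC, GCG → 3 synonymous.
Total: 0 + 0 + 3 = 3.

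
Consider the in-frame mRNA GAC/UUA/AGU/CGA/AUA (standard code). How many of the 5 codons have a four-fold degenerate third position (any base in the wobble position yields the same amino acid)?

Codon 1 GAC (Asp): third position 2-fold.
Codon 2 UUA (Leu): third position 2-fold.
Codon 3 AGU (Ser): third position 2-fold.
Codon 4 CGA (Arg): third position 4-fold.
Codon 5 AUA (Ile): third position 3-fold.
Four-fold degenerate third positions: 1.

1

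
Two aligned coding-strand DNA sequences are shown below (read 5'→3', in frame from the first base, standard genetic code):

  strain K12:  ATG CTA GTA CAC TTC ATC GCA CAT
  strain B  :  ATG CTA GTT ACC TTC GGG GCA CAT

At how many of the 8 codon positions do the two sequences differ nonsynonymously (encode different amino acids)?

2

Codon 1: ATG Met / ATG Met — identical.
Codon 2: CTA Leu / CTA Leu — identical.
Codon 3: GTA Val / GTT Val — synonymous.
Codon 4: CAC His / ACC Thr — nonsynonymous.
Codon 5: TTC Phe / TTC Phe — identical.
Codon 6: ATC Ile / GGG Gly — nonsynonymous.
Codon 7: GCA Ala / GCA Ala — identical.
Codon 8: CAT His / CAT His — identical.
Nonsynonymous differences: 2.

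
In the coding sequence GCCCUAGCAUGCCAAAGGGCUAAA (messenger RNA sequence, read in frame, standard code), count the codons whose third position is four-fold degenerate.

Codon 1 GCC (Ala): third position 4-fold.
Codon 2 CUA (Leu): third position 4-fold.
Codon 3 GCA (Ala): third position 4-fold.
Codon 4 UGC (Cys): third position 2-fold.
Codon 5 CAA (Gln): third position 2-fold.
Codon 6 AGG (Arg): third position 2-fold.
Codon 7 GCU (Ala): third position 4-fold.
Codon 8 AAA (Lys): third position 2-fold.
Four-fold degenerate third positions: 4.

4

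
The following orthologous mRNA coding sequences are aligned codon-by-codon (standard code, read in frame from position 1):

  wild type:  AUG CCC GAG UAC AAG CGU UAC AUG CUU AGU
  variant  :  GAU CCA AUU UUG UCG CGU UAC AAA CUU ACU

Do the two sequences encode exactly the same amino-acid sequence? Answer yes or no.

no

Codon 1: AUG Met / GAU Asp — nonsynonymous.
Codon 2: CCC Pro / CCA Pro — synonymous.
Codon 3: GAG Glu / AUU Ile — nonsynonymous.
Codon 4: UAC Tyr / UUG Leu — nonsynonymous.
Codon 5: AAG Lys / UCG Ser — nonsynonymous.
Codon 6: CGU Arg / CGU Arg — identical.
Codon 7: UAC Tyr / UAC Tyr — identical.
Codon 8: AUG Met / AAA Lys — nonsynonymous.
Codon 9: CUU Leu / CUU Leu — identical.
Codon 10: AGU Ser / ACU Thr — nonsynonymous.
Nonsynonymous differences: 6 → different protein.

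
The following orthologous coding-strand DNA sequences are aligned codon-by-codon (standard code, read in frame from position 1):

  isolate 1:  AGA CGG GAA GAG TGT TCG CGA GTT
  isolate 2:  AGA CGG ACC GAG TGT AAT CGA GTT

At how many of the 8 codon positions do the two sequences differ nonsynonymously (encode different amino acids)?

2

Codon 1: AGA Arg / AGA Arg — identical.
Codon 2: CGG Arg / CGG Arg — identical.
Codon 3: GAA Glu / ACC Thr — nonsynonymous.
Codon 4: GAG Glu / GAG Glu — identical.
Codon 5: TGT Cys / TGT Cys — identical.
Codon 6: TCG Ser / AAT Asn — nonsynonymous.
Codon 7: CGA Arg / CGA Arg — identical.
Codon 8: GTT Val / GTT Val — identical.
Nonsynonymous differences: 2.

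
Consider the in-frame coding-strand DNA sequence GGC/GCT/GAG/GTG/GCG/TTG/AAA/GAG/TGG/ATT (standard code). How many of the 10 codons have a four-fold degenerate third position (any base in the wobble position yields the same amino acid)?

Codon 1 GGC (Gly): third position 4-fold.
Codon 2 GCT (Ala): third position 4-fold.
Codon 3 GAG (Glu): third position 2-fold.
Codon 4 GTG (Val): third position 4-fold.
Codon 5 GCG (Ala): third position 4-fold.
Codon 6 TTG (Leu): third position 2-fold.
Codon 7 AAA (Lys): third position 2-fold.
Codon 8 GAG (Glu): third position 2-fold.
Codon 9 TGG (Trp): third position 1-fold.
Codon 10 ATT (Ile): third position 3-fold.
Four-fold degenerate third positions: 4.

4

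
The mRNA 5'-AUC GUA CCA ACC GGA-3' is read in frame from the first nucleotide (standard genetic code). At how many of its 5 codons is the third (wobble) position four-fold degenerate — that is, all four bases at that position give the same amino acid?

Codon 1 AUC (Ile): third position 3-fold.
Codon 2 GUA (Val): third position 4-fold.
Codon 3 CCA (Pro): third position 4-fold.
Codon 4 ACC (Thr): third position 4-fold.
Codon 5 GGA (Gly): third position 4-fold.
Four-fold degenerate third positions: 4.

4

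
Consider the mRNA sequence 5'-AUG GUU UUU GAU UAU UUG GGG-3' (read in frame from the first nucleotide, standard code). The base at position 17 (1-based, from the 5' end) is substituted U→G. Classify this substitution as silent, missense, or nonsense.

Position 17 falls in codon 6: UUG → Leu.
After the substitution the codon is UGG → Trp.
Leu ≠ Trp, so this is a missense mutation.

missense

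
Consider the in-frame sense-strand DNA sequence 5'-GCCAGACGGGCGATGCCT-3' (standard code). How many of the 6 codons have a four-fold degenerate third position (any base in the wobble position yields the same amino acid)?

Codon 1 GCC (Ala): third position 4-fold.
Codon 2 AGA (Arg): third position 2-fold.
Codon 3 CGG (Arg): third position 4-fold.
Codon 4 GCG (Ala): third position 4-fold.
Codon 5 ATG (Met): third position 1-fold.
Codon 6 CCT (Pro): third position 4-fold.
Four-fold degenerate third positions: 4.

4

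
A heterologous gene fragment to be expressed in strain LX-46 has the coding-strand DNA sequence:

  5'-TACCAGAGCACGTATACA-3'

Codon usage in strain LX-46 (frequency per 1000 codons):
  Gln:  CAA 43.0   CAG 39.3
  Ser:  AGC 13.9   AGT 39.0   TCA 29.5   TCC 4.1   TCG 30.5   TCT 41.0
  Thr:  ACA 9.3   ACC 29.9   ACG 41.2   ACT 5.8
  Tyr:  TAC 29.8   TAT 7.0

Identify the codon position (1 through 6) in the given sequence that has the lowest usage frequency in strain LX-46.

Codon 1 TAC (Tyr): 29.8 per 1000.
Codon 2 CAG (Gln): 39.3 per 1000.
Codon 3 AGC (Ser): 13.9 per 1000.
Codon 4 ACG (Thr): 41.2 per 1000.
Codon 5 TAT (Tyr): 7.0 per 1000.
Codon 6 ACA (Thr): 9.3 per 1000.
Lowest frequency is 7.0 at codon 5.

5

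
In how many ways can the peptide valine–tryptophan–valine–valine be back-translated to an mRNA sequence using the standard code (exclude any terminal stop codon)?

64

Val: 4 codons.
Trp: 1 codon.
Val: 4 codons.
Val: 4 codons.
4 × 1 × 4 × 4 = 64.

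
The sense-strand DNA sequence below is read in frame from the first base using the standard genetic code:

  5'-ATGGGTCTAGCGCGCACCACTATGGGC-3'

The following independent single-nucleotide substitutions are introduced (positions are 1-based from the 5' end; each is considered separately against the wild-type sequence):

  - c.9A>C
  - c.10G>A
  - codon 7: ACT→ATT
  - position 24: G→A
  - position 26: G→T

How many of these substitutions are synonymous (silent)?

Codon 3: CTA (Leu) → CTC (Leu) — synonymous.
Codon 4: GCG (Ala) → ACG (Thr) — missense.
Codon 7: ACT (Thr) → ATT (Ile) — missense.
Codon 8: ATG (Met) → ATA (Ile) — missense.
Codon 9: GGC (Gly) → GTC (Val) — missense.
Synonymous: 1 of 5.

1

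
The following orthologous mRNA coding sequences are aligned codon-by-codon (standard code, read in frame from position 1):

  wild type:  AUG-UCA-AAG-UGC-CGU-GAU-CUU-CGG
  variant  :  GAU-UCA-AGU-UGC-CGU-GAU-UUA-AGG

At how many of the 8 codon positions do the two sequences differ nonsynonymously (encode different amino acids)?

2

Codon 1: AUG Met / GAU Asp — nonsynonymous.
Codon 2: UCA Ser / UCA Ser — identical.
Codon 3: AAG Lys / AGU Ser — nonsynonymous.
Codon 4: UGC Cys / UGC Cys — identical.
Codon 5: CGU Arg / CGU Arg — identical.
Codon 6: GAU Asp / GAU Asp — identical.
Codon 7: CUU Leu / UUA Leu — synonymous.
Codon 8: CGG Arg / AGG Arg — synonymous.
Nonsynonymous differences: 2.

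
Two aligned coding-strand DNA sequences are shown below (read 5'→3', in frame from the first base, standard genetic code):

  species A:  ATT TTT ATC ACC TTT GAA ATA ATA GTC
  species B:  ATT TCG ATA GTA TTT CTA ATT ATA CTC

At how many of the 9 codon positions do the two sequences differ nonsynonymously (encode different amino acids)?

Codon 1: ATT Ile / ATT Ile — identical.
Codon 2: TTT Phe / TCG Ser — nonsynonymous.
Codon 3: ATC Ile / ATA Ile — synonymous.
Codon 4: ACC Thr / GTA Val — nonsynonymous.
Codon 5: TTT Phe / TTT Phe — identical.
Codon 6: GAA Glu / CTA Leu — nonsynonymous.
Codon 7: ATA Ile / ATT Ile — synonymous.
Codon 8: ATA Ile / ATA Ile — identical.
Codon 9: GTC Val / CTC Leu — nonsynonymous.
Nonsynonymous differences: 4.

4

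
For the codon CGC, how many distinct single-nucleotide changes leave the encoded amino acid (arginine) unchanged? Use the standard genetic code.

Position 1: none → 0 synonymous.
Position 2: none → 0 synonymous.
Position 3: CGT, CGA, CGG → 3 synonymous.
Total: 0 + 0 + 3 = 3.

3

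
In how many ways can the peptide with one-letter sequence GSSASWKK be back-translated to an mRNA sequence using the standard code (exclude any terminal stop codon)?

Gly: 4 codons.
Ser: 6 codons.
Ser: 6 codons.
Ala: 4 codons.
Ser: 6 codons.
Trp: 1 codon.
Lys: 2 codons.
Lys: 2 codons.
4 × 6 × 6 × 4 × 6 × 1 × 2 × 2 = 13824.

13824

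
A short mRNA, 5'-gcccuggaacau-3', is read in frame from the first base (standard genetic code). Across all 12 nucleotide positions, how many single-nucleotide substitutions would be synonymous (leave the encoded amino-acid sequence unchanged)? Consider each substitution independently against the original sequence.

9

Codon 1 (GCC, Ala): 3 synonymous substitutions.
Codon 2 (CUG, Leu): 4 synonymous substitutions.
Codon 3 (GAA, Glu): 1 synonymous substitution.
Codon 4 (CAU, His): 1 synonymous substitution.
Total: 3 + 4 + 1 + 1 = 9.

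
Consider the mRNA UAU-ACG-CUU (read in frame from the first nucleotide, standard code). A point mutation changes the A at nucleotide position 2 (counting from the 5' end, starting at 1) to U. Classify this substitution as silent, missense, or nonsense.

missense

Position 2 falls in codon 1: UAU → Tyr.
After the substitution the codon is UUU → Phe.
Tyr ≠ Phe, so this is a missense mutation.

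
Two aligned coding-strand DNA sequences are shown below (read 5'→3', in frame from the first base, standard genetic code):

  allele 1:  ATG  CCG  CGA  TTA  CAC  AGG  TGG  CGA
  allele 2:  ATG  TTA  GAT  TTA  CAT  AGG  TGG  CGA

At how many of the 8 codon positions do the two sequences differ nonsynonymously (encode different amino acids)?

Codon 1: ATG Met / ATG Met — identical.
Codon 2: CCG Pro / TTA Leu — nonsynonymous.
Codon 3: CGA Arg / GAT Asp — nonsynonymous.
Codon 4: TTA Leu / TTA Leu — identical.
Codon 5: CAC His / CAT His — synonymous.
Codon 6: AGG Arg / AGG Arg — identical.
Codon 7: TGG Trp / TGG Trp — identical.
Codon 8: CGA Arg / CGA Arg — identical.
Nonsynonymous differences: 2.

2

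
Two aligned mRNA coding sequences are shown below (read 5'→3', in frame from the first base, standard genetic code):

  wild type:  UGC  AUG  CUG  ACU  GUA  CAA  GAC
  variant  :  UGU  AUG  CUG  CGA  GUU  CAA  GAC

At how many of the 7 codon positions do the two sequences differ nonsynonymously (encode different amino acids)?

1

Codon 1: UGC Cys / UGU Cys — synonymous.
Codon 2: AUG Met / AUG Met — identical.
Codon 3: CUG Leu / CUG Leu — identical.
Codon 4: ACU Thr / CGA Arg — nonsynonymous.
Codon 5: GUA Val / GUU Val — synonymous.
Codon 6: CAA Gln / CAA Gln — identical.
Codon 7: GAC Asp / GAC Asp — identical.
Nonsynonymous differences: 1.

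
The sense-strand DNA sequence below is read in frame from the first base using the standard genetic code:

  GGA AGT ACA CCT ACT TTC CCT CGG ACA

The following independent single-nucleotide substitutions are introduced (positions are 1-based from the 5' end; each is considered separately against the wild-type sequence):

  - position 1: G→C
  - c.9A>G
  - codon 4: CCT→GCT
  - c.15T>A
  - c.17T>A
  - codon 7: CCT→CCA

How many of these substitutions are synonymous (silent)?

3

Codon 1: GGA (Gly) → CGA (Arg) — missense.
Codon 3: ACA (Thr) → ACG (Thr) — synonymous.
Codon 4: CCT (Pro) → GCT (Ala) — missense.
Codon 5: ACT (Thr) → ACA (Thr) — synonymous.
Codon 6: TTC (Phe) → TAC (Tyr) — missense.
Codon 7: CCT (Pro) → CCA (Pro) — synonymous.
Synonymous: 3 of 6.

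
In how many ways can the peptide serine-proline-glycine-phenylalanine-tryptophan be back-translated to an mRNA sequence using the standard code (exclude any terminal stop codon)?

192

Ser: 6 codons.
Pro: 4 codons.
Gly: 4 codons.
Phe: 2 codons.
Trp: 1 codon.
6 × 4 × 4 × 2 × 1 = 192.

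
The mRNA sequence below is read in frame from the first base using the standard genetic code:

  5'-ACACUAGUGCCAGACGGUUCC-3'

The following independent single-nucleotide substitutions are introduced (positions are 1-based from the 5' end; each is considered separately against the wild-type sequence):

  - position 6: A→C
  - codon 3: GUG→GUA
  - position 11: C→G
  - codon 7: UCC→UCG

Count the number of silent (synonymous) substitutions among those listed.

3

Codon 2: CUA (Leu) → CUC (Leu) — synonymous.
Codon 3: GUG (Val) → GUA (Val) — synonymous.
Codon 4: CCA (Pro) → CGA (Arg) — missense.
Codon 7: UCC (Ser) → UCG (Ser) — synonymous.
Synonymous: 3 of 4.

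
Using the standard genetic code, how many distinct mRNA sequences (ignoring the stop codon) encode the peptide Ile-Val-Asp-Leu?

144

Ile: 3 codons.
Val: 4 codons.
Asp: 2 codons.
Leu: 6 codons.
3 × 4 × 2 × 6 = 144.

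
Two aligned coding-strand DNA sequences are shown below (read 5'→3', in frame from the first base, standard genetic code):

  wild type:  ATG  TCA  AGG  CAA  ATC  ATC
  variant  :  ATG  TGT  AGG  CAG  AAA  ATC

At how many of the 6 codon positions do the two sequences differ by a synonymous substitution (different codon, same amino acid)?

1

Codon 1: ATG Met / ATG Met — identical.
Codon 2: TCA Ser / TGT Cys — nonsynonymous.
Codon 3: AGG Arg / AGG Arg — identical.
Codon 4: CAA Gln / CAG Gln — synonymous.
Codon 5: ATC Ile / AAA Lys — nonsynonymous.
Codon 6: ATC Ile / ATC Ile — identical.
Synonymous differences: 1.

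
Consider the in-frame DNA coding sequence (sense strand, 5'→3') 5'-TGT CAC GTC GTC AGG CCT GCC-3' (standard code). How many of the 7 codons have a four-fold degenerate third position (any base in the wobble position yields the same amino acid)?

Codon 1 TGT (Cys): third position 2-fold.
Codon 2 CAC (His): third position 2-fold.
Codon 3 GTC (Val): third position 4-fold.
Codon 4 GTC (Val): third position 4-fold.
Codon 5 AGG (Arg): third position 2-fold.
Codon 6 CCT (Pro): third position 4-fold.
Codon 7 GCC (Ala): third position 4-fold.
Four-fold degenerate third positions: 4.

4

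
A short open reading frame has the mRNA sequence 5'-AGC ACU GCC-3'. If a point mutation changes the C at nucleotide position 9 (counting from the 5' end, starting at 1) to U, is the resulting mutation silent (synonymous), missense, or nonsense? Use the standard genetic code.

Position 9 falls in codon 3: GCC → Ala.
After the substitution the codon is GCU → Ala.
Both encode Ala, so the change is synonymous.

silent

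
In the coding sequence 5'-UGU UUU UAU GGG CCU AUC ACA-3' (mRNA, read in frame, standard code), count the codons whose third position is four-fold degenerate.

Codon 1 UGU (Cys): third position 2-fold.
Codon 2 UUU (Phe): third position 2-fold.
Codon 3 UAU (Tyr): third position 2-fold.
Codon 4 GGG (Gly): third position 4-fold.
Codon 5 CCU (Pro): third position 4-fold.
Codon 6 AUC (Ile): third position 3-fold.
Codon 7 ACA (Thr): third position 4-fold.
Four-fold degenerate third positions: 3.

3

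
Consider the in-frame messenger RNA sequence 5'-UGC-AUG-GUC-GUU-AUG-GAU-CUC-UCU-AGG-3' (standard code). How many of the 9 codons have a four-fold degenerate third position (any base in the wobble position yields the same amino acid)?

Codon 1 UGC (Cys): third position 2-fold.
Codon 2 AUG (Met): third position 1-fold.
Codon 3 GUC (Val): third position 4-fold.
Codon 4 GUU (Val): third position 4-fold.
Codon 5 AUG (Met): third position 1-fold.
Codon 6 GAU (Asp): third position 2-fold.
Codon 7 CUC (Leu): third position 4-fold.
Codon 8 UCU (Ser): third position 4-fold.
Codon 9 AGG (Arg): third position 2-fold.
Four-fold degenerate third positions: 4.

4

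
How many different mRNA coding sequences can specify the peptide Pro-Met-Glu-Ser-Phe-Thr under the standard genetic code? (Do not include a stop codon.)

384

Pro: 4 codons.
Met: 1 codon.
Glu: 2 codons.
Ser: 6 codons.
Phe: 2 codons.
Thr: 4 codons.
4 × 1 × 2 × 6 × 2 × 4 = 384.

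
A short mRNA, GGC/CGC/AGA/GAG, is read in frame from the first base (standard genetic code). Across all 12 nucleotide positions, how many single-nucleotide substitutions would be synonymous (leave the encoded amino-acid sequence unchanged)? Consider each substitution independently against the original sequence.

Codon 1 (GGC, Gly): 3 synonymous substitutions.
Codon 2 (CGC, Arg): 3 synonymous substitutions.
Codon 3 (AGA, Arg): 2 synonymous substitutions.
Codon 4 (GAG, Glu): 1 synonymous substitution.
Total: 3 + 3 + 2 + 1 = 9.

9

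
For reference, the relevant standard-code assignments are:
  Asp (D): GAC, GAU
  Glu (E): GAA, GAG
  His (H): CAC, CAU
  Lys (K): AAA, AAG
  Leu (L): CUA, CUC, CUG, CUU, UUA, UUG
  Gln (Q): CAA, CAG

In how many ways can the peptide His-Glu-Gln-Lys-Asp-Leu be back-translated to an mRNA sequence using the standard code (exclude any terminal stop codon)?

His: 2 codons.
Glu: 2 codons.
Gln: 2 codons.
Lys: 2 codons.
Asp: 2 codons.
Leu: 6 codons.
2 × 2 × 2 × 2 × 2 × 6 = 192.

192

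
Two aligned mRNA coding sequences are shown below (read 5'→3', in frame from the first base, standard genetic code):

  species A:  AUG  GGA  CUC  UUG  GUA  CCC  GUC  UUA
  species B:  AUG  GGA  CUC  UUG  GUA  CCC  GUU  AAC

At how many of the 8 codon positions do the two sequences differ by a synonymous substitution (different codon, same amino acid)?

1

Codon 1: AUG Met / AUG Met — identical.
Codon 2: GGA Gly / GGA Gly — identical.
Codon 3: CUC Leu / CUC Leu — identical.
Codon 4: UUG Leu / UUG Leu — identical.
Codon 5: GUA Val / GUA Val — identical.
Codon 6: CCC Pro / CCC Pro — identical.
Codon 7: GUC Val / GUU Val — synonymous.
Codon 8: UUA Leu / AAC Asn — nonsynonymous.
Synonymous differences: 1.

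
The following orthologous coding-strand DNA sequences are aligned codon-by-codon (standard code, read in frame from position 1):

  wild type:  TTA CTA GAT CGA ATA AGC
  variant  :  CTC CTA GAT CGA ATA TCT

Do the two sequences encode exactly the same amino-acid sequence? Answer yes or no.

yes

Codon 1: TTA Leu / CTC Leu — synonymous.
Codon 2: CTA Leu / CTA Leu — identical.
Codon 3: GAT Asp / GAT Asp — identical.
Codon 4: CGA Arg / CGA Arg — identical.
Codon 5: ATA Ile / ATA Ile — identical.
Codon 6: AGC Ser / TCT Ser — synonymous.
Nonsynonymous differences: 0 → same protein.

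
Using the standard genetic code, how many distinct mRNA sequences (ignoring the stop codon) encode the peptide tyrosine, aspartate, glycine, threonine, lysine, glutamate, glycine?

1024

Tyr: 2 codons.
Asp: 2 codons.
Gly: 4 codons.
Thr: 4 codons.
Lys: 2 codons.
Glu: 2 codons.
Gly: 4 codons.
2 × 2 × 4 × 4 × 2 × 2 × 4 = 1024.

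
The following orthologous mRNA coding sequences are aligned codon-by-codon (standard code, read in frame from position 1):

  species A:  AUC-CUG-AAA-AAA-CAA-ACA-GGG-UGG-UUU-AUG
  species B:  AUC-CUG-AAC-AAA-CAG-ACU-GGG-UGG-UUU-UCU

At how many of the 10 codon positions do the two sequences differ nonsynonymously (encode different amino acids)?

2

Codon 1: AUC Ile / AUC Ile — identical.
Codon 2: CUG Leu / CUG Leu — identical.
Codon 3: AAA Lys / AAC Asn — nonsynonymous.
Codon 4: AAA Lys / AAA Lys — identical.
Codon 5: CAA Gln / CAG Gln — synonymous.
Codon 6: ACA Thr / ACU Thr — synonymous.
Codon 7: GGG Gly / GGG Gly — identical.
Codon 8: UGG Trp / UGG Trp — identical.
Codon 9: UUU Phe / UUU Phe — identical.
Codon 10: AUG Met / UCU Ser — nonsynonymous.
Nonsynonymous differences: 2.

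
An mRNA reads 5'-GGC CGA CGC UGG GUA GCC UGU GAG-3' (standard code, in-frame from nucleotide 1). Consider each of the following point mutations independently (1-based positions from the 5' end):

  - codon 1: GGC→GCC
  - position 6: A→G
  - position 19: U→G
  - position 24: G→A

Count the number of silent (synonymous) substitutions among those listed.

2

Codon 1: GGC (Gly) → GCC (Ala) — missense.
Codon 2: CGA (Arg) → CGG (Arg) — synonymous.
Codon 7: UGU (Cys) → GGU (Gly) — missense.
Codon 8: GAG (Glu) → GAA (Glu) — synonymous.
Synonymous: 2 of 4.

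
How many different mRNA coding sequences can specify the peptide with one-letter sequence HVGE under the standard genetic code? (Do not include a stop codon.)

His: 2 codons.
Val: 4 codons.
Gly: 4 codons.
Glu: 2 codons.
2 × 4 × 4 × 2 = 64.

64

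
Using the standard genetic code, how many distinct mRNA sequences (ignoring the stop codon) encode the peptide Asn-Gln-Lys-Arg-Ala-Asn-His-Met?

Asn: 2 codons.
Gln: 2 codons.
Lys: 2 codons.
Arg: 6 codons.
Ala: 4 codons.
Asn: 2 codons.
His: 2 codons.
Met: 1 codon.
2 × 2 × 2 × 6 × 4 × 2 × 2 × 1 = 768.

768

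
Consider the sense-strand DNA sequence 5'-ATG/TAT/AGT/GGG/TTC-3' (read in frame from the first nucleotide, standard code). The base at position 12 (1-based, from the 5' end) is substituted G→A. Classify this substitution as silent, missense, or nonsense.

Position 12 falls in codon 4: GGG → Gly.
After the substitution the codon is GGA → Gly.
Both encode Gly, so the change is synonymous.

silent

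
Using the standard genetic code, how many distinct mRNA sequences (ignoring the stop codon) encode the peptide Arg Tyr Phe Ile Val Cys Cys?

1152

Arg: 6 codons.
Tyr: 2 codons.
Phe: 2 codons.
Ile: 3 codons.
Val: 4 codons.
Cys: 2 codons.
Cys: 2 codons.
6 × 2 × 2 × 3 × 4 × 2 × 2 = 1152.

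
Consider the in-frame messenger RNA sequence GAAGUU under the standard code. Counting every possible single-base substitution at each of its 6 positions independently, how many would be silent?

Codon 1 (GAA, Glu): 1 synonymous substitution.
Codon 2 (GUU, Val): 3 synonymous substitutions.
Total: 1 + 3 = 4.

4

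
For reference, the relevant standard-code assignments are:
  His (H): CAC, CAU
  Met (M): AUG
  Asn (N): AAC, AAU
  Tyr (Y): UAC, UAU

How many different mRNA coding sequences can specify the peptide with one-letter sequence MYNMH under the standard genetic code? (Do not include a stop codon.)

8

Met: 1 codon.
Tyr: 2 codons.
Asn: 2 codons.
Met: 1 codon.
His: 2 codons.
1 × 2 × 2 × 1 × 2 = 8.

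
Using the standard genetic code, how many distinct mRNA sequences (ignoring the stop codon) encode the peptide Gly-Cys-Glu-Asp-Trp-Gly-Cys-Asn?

512

Gly: 4 codons.
Cys: 2 codons.
Glu: 2 codons.
Asp: 2 codons.
Trp: 1 codon.
Gly: 4 codons.
Cys: 2 codons.
Asn: 2 codons.
4 × 2 × 2 × 2 × 1 × 4 × 2 × 2 = 512.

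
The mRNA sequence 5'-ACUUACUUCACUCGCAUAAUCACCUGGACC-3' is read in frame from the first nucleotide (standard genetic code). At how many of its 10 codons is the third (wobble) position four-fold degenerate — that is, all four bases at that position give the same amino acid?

Codon 1 ACU (Thr): third position 4-fold.
Codon 2 UAC (Tyr): third position 2-fold.
Codon 3 UUC (Phe): third position 2-fold.
Codon 4 ACU (Thr): third position 4-fold.
Codon 5 CGC (Arg): third position 4-fold.
Codon 6 AUA (Ile): third position 3-fold.
Codon 7 AUC (Ile): third position 3-fold.
Codon 8 ACC (Thr): third position 4-fold.
Codon 9 UGG (Trp): third position 1-fold.
Codon 10 ACC (Thr): third position 4-fold.
Four-fold degenerate third positions: 5.

5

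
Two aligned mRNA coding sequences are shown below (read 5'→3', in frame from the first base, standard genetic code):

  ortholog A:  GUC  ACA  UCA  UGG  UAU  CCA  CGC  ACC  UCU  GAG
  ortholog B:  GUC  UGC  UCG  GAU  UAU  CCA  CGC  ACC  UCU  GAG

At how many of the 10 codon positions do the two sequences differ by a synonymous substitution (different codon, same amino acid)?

1

Codon 1: GUC Val / GUC Val — identical.
Codon 2: ACA Thr / UGC Cys — nonsynonymous.
Codon 3: UCA Ser / UCG Ser — synonymous.
Codon 4: UGG Trp / GAU Asp — nonsynonymous.
Codon 5: UAU Tyr / UAU Tyr — identical.
Codon 6: CCA Pro / CCA Pro — identical.
Codon 7: CGC Arg / CGC Arg — identical.
Codon 8: ACC Thr / ACC Thr — identical.
Codon 9: UCU Ser / UCU Ser — identical.
Codon 10: GAG Glu / GAG Glu — identical.
Synonymous differences: 1.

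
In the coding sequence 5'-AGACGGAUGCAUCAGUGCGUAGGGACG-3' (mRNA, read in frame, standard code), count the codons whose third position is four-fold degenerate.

4

Codon 1 AGA (Arg): third position 2-fold.
Codon 2 CGG (Arg): third position 4-fold.
Codon 3 AUG (Met): third position 1-fold.
Codon 4 CAU (His): third position 2-fold.
Codon 5 CAG (Gln): third position 2-fold.
Codon 6 UGC (Cys): third position 2-fold.
Codon 7 GUA (Val): third position 4-fold.
Codon 8 GGG (Gly): third position 4-fold.
Codon 9 ACG (Thr): third position 4-fold.
Four-fold degenerate third positions: 4.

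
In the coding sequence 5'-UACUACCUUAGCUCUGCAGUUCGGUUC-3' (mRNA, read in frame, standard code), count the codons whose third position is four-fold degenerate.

5

Codon 1 UAC (Tyr): third position 2-fold.
Codon 2 UAC (Tyr): third position 2-fold.
Codon 3 CUU (Leu): third position 4-fold.
Codon 4 AGC (Ser): third position 2-fold.
Codon 5 UCU (Ser): third position 4-fold.
Codon 6 GCA (Ala): third position 4-fold.
Codon 7 GUU (Val): third position 4-fold.
Codon 8 CGG (Arg): third position 4-fold.
Codon 9 UUC (Phe): third position 2-fold.
Four-fold degenerate third positions: 5.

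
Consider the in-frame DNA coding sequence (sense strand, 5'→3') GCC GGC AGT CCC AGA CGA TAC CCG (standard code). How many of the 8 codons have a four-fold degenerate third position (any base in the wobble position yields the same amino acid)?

Codon 1 GCC (Ala): third position 4-fold.
Codon 2 GGC (Gly): third position 4-fold.
Codon 3 AGT (Ser): third position 2-fold.
Codon 4 CCC (Pro): third position 4-fold.
Codon 5 AGA (Arg): third position 2-fold.
Codon 6 CGA (Arg): third position 4-fold.
Codon 7 TAC (Tyr): third position 2-fold.
Codon 8 CCG (Pro): third position 4-fold.
Four-fold degenerate third positions: 5.

5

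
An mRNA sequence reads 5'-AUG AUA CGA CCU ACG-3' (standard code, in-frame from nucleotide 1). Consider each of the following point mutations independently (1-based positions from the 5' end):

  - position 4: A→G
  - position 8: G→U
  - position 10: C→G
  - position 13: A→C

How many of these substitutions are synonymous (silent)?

0

Codon 2: AUA (Ile) → GUA (Val) — missense.
Codon 3: CGA (Arg) → CUA (Leu) — missense.
Codon 4: CCU (Pro) → GCU (Ala) — missense.
Codon 5: ACG (Thr) → CCG (Pro) — missense.
Synonymous: 0 of 4.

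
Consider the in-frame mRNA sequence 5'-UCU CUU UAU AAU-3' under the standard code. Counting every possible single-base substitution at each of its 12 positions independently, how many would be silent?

8

Codon 1 (UCU, Ser): 3 synonymous substitutions.
Codon 2 (CUU, Leu): 3 synonymous substitutions.
Codon 3 (UAU, Tyr): 1 synonymous substitution.
Codon 4 (AAU, Asn): 1 synonymous substitution.
Total: 3 + 3 + 1 + 1 = 8.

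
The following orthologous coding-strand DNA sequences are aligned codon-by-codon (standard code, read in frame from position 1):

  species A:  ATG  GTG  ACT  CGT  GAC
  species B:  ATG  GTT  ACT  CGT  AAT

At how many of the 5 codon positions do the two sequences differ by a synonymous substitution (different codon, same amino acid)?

Codon 1: ATG Met / ATG Met — identical.
Codon 2: GTG Val / GTT Val — synonymous.
Codon 3: ACT Thr / ACT Thr — identical.
Codon 4: CGT Arg / CGT Arg — identical.
Codon 5: GAC Asp / AAT Asn — nonsynonymous.
Synonymous differences: 1.

1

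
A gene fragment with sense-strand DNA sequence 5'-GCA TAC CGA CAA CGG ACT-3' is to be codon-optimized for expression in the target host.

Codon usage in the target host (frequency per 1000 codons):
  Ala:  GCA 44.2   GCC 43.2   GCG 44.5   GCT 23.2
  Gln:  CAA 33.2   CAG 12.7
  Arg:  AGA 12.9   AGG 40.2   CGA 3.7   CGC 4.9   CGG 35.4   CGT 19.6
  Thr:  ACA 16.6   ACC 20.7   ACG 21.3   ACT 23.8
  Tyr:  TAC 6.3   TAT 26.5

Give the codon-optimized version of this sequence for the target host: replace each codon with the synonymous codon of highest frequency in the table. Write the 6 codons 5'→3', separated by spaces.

Codon 1 (Ala): best is GCG at 44.5.
Codon 2 (Tyr): best is TAT at 26.5.
Codon 3 (Arg): best is AGG at 40.2.
Codon 4 (Gln): best is CAA at 33.2.
Codon 5 (Arg): best is AGG at 40.2.
Codon 6 (Thr): best is ACT at 23.8.

GCG TAT AGG CAA AGG ACT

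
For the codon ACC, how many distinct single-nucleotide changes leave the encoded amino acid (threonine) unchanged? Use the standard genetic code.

Position 1: none → 0 synonymous.
Position 2: none → 0 synonymous.
Position 3: ACT, ACA, ACG → 3 synonymous.
Total: 0 + 0 + 3 = 3.

3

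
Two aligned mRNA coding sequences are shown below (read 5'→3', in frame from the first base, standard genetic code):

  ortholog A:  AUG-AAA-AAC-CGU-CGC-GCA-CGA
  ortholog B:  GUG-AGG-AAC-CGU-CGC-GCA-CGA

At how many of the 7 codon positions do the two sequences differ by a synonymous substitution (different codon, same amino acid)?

Codon 1: AUG Met / GUG Val — nonsynonymous.
Codon 2: AAA Lys / AGG Arg — nonsynonymous.
Codon 3: AAC Asn / AAC Asn — identical.
Codon 4: CGU Arg / CGU Arg — identical.
Codon 5: CGC Arg / CGC Arg — identical.
Codon 6: GCA Ala / GCA Ala — identical.
Codon 7: CGA Arg / CGA Arg — identical.
Synonymous differences: 0.

0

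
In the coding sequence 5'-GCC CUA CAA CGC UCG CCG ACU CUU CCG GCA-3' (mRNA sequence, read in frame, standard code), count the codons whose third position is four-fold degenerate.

Codon 1 GCC (Ala): third position 4-fold.
Codon 2 CUA (Leu): third position 4-fold.
Codon 3 CAA (Gln): third position 2-fold.
Codon 4 CGC (Arg): third position 4-fold.
Codon 5 UCG (Ser): third position 4-fold.
Codon 6 CCG (Pro): third position 4-fold.
Codon 7 ACU (Thr): third position 4-fold.
Codon 8 CUU (Leu): third position 4-fold.
Codon 9 CCG (Pro): third position 4-fold.
Codon 10 GCA (Ala): third position 4-fold.
Four-fold degenerate third positions: 9.

9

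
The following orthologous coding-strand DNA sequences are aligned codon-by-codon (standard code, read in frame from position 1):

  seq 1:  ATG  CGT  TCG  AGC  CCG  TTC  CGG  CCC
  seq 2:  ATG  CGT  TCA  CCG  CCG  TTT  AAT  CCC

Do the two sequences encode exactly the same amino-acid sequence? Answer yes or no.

Codon 1: ATG Met / ATG Met — identical.
Codon 2: CGT Arg / CGT Arg — identical.
Codon 3: TCG Ser / TCA Ser — synonymous.
Codon 4: AGC Ser / CCG Pro — nonsynonymous.
Codon 5: CCG Pro / CCG Pro — identical.
Codon 6: TTC Phe / TTT Phe — synonymous.
Codon 7: CGG Arg / AAT Asn — nonsynonymous.
Codon 8: CCC Pro / CCC Pro — identical.
Nonsynonymous differences: 2 → different protein.

no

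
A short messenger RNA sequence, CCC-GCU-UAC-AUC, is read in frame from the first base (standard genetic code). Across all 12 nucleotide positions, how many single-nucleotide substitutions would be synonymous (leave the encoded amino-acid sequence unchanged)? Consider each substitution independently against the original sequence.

Codon 1 (CCC, Pro): 3 synonymous substitutions.
Codon 2 (GCU, Ala): 3 synonymous substitutions.
Codon 3 (UAC, Tyr): 1 synonymous substitution.
Codon 4 (AUC, Ile): 2 synonymous substitutions.
Total: 3 + 3 + 1 + 2 = 9.

9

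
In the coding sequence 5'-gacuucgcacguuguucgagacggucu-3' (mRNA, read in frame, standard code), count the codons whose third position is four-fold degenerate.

Codon 1 GAC (Asp): third position 2-fold.
Codon 2 UUC (Phe): third position 2-fold.
Codon 3 GCA (Ala): third position 4-fold.
Codon 4 CGU (Arg): third position 4-fold.
Codon 5 UGU (Cys): third position 2-fold.
Codon 6 UCG (Ser): third position 4-fold.
Codon 7 AGA (Arg): third position 2-fold.
Codon 8 CGG (Arg): third position 4-fold.
Codon 9 UCU (Ser): third position 4-fold.
Four-fold degenerate third positions: 5.

5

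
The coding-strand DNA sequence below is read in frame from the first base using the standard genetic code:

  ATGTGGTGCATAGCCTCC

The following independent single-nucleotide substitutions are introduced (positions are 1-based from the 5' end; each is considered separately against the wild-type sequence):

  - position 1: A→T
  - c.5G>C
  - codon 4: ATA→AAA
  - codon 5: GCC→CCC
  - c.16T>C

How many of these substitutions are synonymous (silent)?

0

Codon 1: ATG (Met) → TTG (Leu) — missense.
Codon 2: TGG (Trp) → TCG (Ser) — missense.
Codon 4: ATA (Ile) → AAA (Lys) — missense.
Codon 5: GCC (Ala) → CCC (Pro) — missense.
Codon 6: TCC (Ser) → CCC (Pro) — missense.
Synonymous: 0 of 5.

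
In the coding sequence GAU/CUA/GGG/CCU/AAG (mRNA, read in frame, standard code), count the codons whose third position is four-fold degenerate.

Codon 1 GAU (Asp): third position 2-fold.
Codon 2 CUA (Leu): third position 4-fold.
Codon 3 GGG (Gly): third position 4-fold.
Codon 4 CCU (Pro): third position 4-fold.
Codon 5 AAG (Lys): third position 2-fold.
Four-fold degenerate third positions: 3.

3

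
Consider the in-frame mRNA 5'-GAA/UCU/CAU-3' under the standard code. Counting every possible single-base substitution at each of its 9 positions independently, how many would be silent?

Codon 1 (GAA, Glu): 1 synonymous substitution.
Codon 2 (UCU, Ser): 3 synonymous substitutions.
Codon 3 (CAU, His): 1 synonymous substitution.
Total: 1 + 3 + 1 = 5.

5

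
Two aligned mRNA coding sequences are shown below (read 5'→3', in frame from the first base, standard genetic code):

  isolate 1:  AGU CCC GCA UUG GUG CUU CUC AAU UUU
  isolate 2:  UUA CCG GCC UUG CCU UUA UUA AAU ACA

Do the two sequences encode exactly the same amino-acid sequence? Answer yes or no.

Codon 1: AGU Ser / UUA Leu — nonsynonymous.
Codon 2: CCC Pro / CCG Pro — synonymous.
Codon 3: GCA Ala / GCC Ala — synonymous.
Codon 4: UUG Leu / UUG Leu — identical.
Codon 5: GUG Val / CCU Pro — nonsynonymous.
Codon 6: CUU Leu / UUA Leu — synonymous.
Codon 7: CUC Leu / UUA Leu — synonymous.
Codon 8: AAU Asn / AAU Asn — identical.
Codon 9: UUU Phe / ACA Thr — nonsynonymous.
Nonsynonymous differences: 3 → different protein.

no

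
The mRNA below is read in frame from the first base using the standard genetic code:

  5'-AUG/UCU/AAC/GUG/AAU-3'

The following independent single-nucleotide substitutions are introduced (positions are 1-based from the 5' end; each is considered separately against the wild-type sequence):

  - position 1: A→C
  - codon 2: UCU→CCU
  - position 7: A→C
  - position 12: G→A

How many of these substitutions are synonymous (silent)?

1

Codon 1: AUG (Met) → CUG (Leu) — missense.
Codon 2: UCU (Ser) → CCU (Pro) — missense.
Codon 3: AAC (Asn) → CAC (His) — missense.
Codon 4: GUG (Val) → GUA (Val) — synonymous.
Synonymous: 1 of 4.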